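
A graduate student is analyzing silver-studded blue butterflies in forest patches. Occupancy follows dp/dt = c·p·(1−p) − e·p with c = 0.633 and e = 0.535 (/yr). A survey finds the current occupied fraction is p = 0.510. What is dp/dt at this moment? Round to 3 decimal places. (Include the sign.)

Colonization term: c·p·(1−p) = 0.633×0.510×0.4900 = 0.15819.
Extinction term: e·p = 0.27285.
dp/dt = 0.15819 − 0.27285 = -0.11466.

-0.115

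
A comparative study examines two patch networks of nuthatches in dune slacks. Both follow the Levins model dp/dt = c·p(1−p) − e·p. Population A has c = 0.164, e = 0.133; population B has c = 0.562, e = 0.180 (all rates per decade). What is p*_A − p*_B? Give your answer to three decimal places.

-0.491

A: p*_A = 1 − 0.133/0.164 = 0.1890.
B: p*_B = 1 − 0.180/0.562 = 0.6797.
p*_A − p*_B = 0.1890 − 0.6797 = -0.4907.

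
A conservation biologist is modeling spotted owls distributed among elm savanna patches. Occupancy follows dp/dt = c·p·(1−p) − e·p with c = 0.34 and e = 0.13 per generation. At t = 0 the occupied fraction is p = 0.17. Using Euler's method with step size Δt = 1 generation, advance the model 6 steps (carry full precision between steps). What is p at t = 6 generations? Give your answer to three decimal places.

0.350

Update rule: p ← p + [c·p·(1−p) − e·p]·Δt with Δt = 1.
p: 0.17000 → 0.19587  (Δp = +0.02587)
p: 0.19587 → 0.22396  (Δp = +0.02809)
p: 0.22396 → 0.25394  (Δp = +0.02998)
p: 0.25394 → 0.28534  (Δp = +0.03140)
p: 0.28534 → 0.31758  (Δp = +0.03224)
p: 0.31758 → 0.34998  (Δp = +0.03240)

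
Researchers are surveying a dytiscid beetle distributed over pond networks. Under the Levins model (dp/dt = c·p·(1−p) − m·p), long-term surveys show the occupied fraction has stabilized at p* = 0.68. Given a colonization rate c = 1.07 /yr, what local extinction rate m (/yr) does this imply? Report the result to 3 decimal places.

At equilibrium c(1−p*) = m.
m = 1.07 × (1 − 0.68) = 1.07 × 0.3200 = 0.3424.

0.342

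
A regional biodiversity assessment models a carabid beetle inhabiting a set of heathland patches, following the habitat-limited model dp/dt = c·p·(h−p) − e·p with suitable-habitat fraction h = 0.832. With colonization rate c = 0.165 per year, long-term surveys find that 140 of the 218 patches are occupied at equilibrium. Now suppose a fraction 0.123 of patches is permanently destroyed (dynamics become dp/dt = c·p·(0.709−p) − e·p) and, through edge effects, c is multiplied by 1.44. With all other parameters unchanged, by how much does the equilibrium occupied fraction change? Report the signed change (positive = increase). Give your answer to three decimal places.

Observed p* = 140/218 = 0.64220.
Balance c(h−p*) = e gives e = 0.165×(0.832 − 0.64220) = 0.03132.
New p* = 0.709 − e/c = 0.709 − 0.03132/0.23760 = 0.57718.
Δp* = 0.57718 − 0.64220 = -0.06502.

-0.065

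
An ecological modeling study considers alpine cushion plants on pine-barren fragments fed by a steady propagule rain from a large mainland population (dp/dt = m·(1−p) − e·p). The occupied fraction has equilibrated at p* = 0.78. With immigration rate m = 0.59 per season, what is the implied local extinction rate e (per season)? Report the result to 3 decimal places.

0.166

At equilibrium m(1−p*) = e·p*, so e = m(1−p*)/p*.
e = 0.59 × 0.2200 / 0.78 = 0.1664.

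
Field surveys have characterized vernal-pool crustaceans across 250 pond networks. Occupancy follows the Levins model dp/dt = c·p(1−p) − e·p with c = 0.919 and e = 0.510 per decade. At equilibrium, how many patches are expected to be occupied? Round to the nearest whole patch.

111

p* = 1 − e/c = 1 − 0.510/0.919 = 0.4450.
Expected occupied patches = N × p* = 250 × 0.4450 = 111.26 ≈ 111.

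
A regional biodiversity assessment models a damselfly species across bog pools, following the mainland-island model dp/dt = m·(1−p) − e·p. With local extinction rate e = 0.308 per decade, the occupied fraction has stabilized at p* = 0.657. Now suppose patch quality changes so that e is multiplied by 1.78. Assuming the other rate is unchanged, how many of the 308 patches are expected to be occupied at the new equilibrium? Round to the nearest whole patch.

160

Balance m(1−p*) = e·p* gives m = e·p*/(1−p*) = 0.308×0.65700/0.34300 = 0.58996.
New p* = m/(m+e) = 0.58996/(0.58996+0.54824) = 0.51833.
Expected occupied = 308 × 0.51833 = 159.65 ≈ 160.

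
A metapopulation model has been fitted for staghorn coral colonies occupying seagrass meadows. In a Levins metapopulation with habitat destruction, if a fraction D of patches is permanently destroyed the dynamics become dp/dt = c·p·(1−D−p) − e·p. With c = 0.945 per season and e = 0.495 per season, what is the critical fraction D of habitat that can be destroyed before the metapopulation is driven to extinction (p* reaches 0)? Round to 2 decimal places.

The nontrivial equilibrium is p* = (1−D) − e/c; extinction occurs when this hits zero.
So D_crit = 1 − e/c = 1 − 0.495/0.945 = 1 − 0.5238 = 0.4762.
This equals the undisturbed p*, a classic result of Lande's extension.

0.48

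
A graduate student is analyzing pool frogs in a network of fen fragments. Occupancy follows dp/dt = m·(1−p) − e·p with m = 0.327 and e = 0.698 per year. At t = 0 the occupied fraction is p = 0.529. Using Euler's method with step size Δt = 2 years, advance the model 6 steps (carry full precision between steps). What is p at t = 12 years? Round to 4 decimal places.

0.6004

Update rule: p ← p + [m·(1−p) − e·p]·Δt with Δt = 2.
step 1: Δp = -0.43045, p = 0.09855
step 2: Δp = +0.45197, p = 0.55052
step 3: Δp = -0.47457, p = 0.07595
step 4: Δp = +0.49830, p = 0.57425
step 5: Δp = -0.52321, p = 0.05104
step 6: Δp = +0.54938, p = 0.60041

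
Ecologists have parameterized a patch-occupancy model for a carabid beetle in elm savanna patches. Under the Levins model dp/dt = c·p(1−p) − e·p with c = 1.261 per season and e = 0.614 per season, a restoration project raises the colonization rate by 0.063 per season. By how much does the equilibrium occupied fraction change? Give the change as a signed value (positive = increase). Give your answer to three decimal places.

Before: p* = 1 − 0.614/1.261 = 0.5131.
After the change, c = 1.324, e = 0.614, so p* = 1 − 0.614/1.324 = 0.5363.
Δp* = 0.5363 − 0.5131 = +0.0232.

0.023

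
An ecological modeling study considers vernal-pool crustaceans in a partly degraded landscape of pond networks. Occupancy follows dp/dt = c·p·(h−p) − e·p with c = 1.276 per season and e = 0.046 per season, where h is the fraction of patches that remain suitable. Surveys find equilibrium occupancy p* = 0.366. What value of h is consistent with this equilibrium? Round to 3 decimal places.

At equilibrium c(h−p*) = e, so h = p* + e/c.
h = 0.366 + 0.046/1.276 = 0.366 + 0.0361 = 0.4021.

0.402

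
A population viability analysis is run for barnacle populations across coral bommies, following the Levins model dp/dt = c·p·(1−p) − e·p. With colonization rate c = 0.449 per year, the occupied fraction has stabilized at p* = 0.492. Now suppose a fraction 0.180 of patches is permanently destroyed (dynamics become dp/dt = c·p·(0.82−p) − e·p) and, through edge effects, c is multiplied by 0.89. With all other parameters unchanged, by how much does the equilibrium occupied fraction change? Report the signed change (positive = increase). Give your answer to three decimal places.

Balance c(1−p*) = e gives e = 0.449×(1 − 0.49200) = 0.22809.
New p* = 0.82 − e/c = 0.82 − 0.22809/0.39961 = 0.24922.
Δp* = 0.24922 − 0.49200 = -0.24278.

-0.243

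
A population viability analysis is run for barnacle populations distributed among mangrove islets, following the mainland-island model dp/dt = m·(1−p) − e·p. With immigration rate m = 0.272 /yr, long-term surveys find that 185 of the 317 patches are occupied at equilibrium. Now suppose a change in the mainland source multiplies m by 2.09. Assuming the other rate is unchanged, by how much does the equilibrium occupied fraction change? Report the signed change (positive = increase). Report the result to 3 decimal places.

0.162

Observed p* = 185/317 = 0.58360.
Balance m(1−p*) = e·p* gives e = m(1−p*)/p* = 0.272×0.41640/0.58360 = 0.19407.
New p* = m/(m+e) = 0.56848/(0.56848+0.19407) = 0.74550.
Δp* = 0.74550 − 0.58360 = +0.16190.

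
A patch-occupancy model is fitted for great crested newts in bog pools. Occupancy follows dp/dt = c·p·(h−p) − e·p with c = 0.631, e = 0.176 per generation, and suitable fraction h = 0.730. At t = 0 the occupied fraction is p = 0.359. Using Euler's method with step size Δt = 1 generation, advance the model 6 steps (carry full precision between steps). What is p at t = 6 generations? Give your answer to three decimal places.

Update rule: p ← p + [c·p·(h−p) − e·p]·Δt with Δt = 1.
step 1: Δp = +0.02086, p = 0.37986
step 2: Δp = +0.01707, p = 0.39693
step 3: Δp = +0.01356, p = 0.41049
step 4: Δp = +0.01051, p = 0.42100
step 5: Δp = +0.00799, p = 0.42899
step 6: Δp = +0.00598, p = 0.43497

0.435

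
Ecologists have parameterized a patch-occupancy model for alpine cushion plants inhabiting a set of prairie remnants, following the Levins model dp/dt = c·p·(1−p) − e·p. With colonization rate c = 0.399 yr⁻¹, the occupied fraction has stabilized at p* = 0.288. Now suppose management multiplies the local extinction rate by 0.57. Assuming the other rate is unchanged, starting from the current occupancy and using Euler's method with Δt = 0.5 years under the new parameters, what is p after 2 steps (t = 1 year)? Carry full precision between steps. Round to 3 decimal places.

Balance c(1−p*) = e gives e = 0.399×(1 − 0.28800) = 0.28409.
Starting from p₀ = 0.28800; update p ← p + (dp/dt)·Δt with the new parameters.
p: 0.28800 → 0.30559  (Δp = +0.01759)
p: 0.30559 → 0.32318  (Δp = +0.01759)

0.323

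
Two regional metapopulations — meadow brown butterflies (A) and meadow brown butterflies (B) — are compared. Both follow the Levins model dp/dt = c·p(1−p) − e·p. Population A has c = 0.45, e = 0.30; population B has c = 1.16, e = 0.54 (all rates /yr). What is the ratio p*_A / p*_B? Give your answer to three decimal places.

0.624

A: p*_A = 1 − 0.30/0.45 = 0.3333.
B: p*_B = 1 − 0.54/1.16 = 0.5345.
p*_A / p*_B = 0.3333/0.5345 = 0.6237.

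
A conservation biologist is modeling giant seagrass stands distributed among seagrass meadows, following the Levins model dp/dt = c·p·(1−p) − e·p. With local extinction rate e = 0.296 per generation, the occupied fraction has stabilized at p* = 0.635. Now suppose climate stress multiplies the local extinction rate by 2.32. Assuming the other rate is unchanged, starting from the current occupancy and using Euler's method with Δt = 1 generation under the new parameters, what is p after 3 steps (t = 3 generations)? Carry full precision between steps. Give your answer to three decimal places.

0.273

Balance c(1−p*) = e gives c = e/(1 − 0.63500) = 0.296/0.36500 = 0.81096.
Starting from p₀ = 0.63500; update p ← p + (dp/dt)·Δt with the new parameters.
step 1: Δp = -0.24811, p = 0.38689
step 2: Δp = -0.07332, p = 0.31357
step 3: Δp = -0.04078, p = 0.27279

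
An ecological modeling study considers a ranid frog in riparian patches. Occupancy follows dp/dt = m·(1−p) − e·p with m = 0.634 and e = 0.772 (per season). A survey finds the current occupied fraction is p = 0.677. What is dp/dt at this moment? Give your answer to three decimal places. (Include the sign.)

Colonization term: m·(1−p) = 0.634×0.3230 = 0.20478.
Extinction term: e·p = 0.52264.
dp/dt = 0.20478 − 0.52264 = -0.31786.

-0.318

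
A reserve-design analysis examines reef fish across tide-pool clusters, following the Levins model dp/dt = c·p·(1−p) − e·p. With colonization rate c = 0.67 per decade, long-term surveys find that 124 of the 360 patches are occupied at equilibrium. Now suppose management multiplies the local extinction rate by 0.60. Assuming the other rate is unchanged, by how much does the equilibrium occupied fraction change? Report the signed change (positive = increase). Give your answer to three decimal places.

Observed p* = 124/360 = 0.34444.
Balance c(1−p*) = e gives e = 0.67×(1 − 0.34444) = 0.43923.
New p* = 1 − e/c = 1 − 0.26354/0.67000 = 0.60666.
Δp* = 0.60666 − 0.34444 = +0.26222.

0.262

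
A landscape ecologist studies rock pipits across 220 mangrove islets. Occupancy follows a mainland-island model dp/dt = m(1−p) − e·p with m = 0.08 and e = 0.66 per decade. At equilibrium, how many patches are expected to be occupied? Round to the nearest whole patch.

24

p* = m/(m+e) = 0.08/0.7400 = 0.1081.
Expected occupied patches = N × p* = 220 × 0.1081 = 23.78 ≈ 24.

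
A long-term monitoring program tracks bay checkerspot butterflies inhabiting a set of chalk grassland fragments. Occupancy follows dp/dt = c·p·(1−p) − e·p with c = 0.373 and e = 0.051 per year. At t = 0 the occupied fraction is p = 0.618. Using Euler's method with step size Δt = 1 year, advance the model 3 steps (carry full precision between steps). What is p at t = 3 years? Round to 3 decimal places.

Update rule: p ← p + [c·p·(1−p) − e·p]·Δt with Δt = 1.
  1  |  dp/dt·Δt = +0.056538  |  p_1 = 0.674538
  2  |  dp/dt·Δt = +0.047486  |  p_2 = 0.722024
  3  |  dp/dt·Δt = +0.038040  |  p_3 = 0.760064

0.760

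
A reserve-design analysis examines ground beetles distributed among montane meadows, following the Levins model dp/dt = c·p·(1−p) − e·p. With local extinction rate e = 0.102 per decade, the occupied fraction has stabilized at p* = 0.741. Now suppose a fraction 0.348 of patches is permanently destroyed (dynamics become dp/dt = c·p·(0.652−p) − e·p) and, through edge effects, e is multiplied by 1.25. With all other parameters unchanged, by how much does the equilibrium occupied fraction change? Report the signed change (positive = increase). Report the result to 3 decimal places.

Balance c(1−p*) = e gives c = e/(1 − 0.74100) = 0.102/0.25900 = 0.39382.
New p* = 0.652 − e/c = 0.652 − 0.12750/0.39382 = 0.32825.
Δp* = 0.32825 − 0.74100 = -0.41275.

-0.413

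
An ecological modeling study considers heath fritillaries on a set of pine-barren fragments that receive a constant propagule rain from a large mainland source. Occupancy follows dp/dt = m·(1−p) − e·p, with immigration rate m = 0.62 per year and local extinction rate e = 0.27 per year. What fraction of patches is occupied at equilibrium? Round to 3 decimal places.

Setting dp/dt = 0: m − m·p* = e·p*, so m = (m+e)·p*.
p* = m/(m+e) = 0.62/(0.62+0.27) = 0.62/0.8900 = 0.6966.

0.697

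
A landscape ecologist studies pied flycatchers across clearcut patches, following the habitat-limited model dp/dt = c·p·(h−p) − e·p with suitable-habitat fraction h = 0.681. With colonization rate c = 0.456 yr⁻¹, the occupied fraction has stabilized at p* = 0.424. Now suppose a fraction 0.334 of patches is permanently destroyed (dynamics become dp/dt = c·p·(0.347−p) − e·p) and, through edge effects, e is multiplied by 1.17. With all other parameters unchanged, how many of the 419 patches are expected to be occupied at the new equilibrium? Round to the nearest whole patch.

19

Balance c(h−p*) = e gives e = 0.456×(0.681 − 0.42400) = 0.11719.
New p* = 0.347 − e/c = 0.347 − 0.13711/0.45600 = 0.04632.
Expected occupied = 419 × 0.04632 = 19.41 ≈ 19.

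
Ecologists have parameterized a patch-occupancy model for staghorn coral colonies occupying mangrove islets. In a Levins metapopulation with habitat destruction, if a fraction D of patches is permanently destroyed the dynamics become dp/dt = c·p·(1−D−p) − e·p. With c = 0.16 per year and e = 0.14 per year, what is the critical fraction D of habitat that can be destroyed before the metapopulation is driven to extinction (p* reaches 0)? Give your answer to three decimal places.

0.125

The nontrivial equilibrium is p* = (1−D) − e/c; extinction occurs when this hits zero.
So D_crit = 1 − e/c = 1 − 0.14/0.16 = 1 − 0.8750 = 0.1250.
This equals the undisturbed p*, a classic result of Lande's extension.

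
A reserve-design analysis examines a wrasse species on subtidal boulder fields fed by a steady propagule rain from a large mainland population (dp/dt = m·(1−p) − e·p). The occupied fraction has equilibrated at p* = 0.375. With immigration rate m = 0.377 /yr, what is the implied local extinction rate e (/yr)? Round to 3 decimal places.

At equilibrium m(1−p*) = e·p*, so e = m(1−p*)/p*.
e = 0.377 × 0.6250 / 0.375 = 0.6283.

0.628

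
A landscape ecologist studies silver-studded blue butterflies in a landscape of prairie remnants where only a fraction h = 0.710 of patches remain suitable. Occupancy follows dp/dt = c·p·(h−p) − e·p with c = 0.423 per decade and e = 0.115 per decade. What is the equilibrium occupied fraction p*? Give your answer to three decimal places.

0.438

Setting dp/dt = 0 and dividing by p* gives c·(h−p*) = e.
So p* = h − e/c = 0.710 − 0.115/0.423 = 0.710 − 0.2719 = 0.4381.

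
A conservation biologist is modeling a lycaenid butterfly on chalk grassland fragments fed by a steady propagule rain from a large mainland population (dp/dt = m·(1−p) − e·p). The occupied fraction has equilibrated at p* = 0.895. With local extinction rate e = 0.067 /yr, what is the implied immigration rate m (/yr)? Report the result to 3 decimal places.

At equilibrium m(1−p*) = e·p*, so m = e·p*/(1−p*).
m = 0.067 × 0.895 / 0.1050 = 0.0600/0.1050 = 0.5711.

0.571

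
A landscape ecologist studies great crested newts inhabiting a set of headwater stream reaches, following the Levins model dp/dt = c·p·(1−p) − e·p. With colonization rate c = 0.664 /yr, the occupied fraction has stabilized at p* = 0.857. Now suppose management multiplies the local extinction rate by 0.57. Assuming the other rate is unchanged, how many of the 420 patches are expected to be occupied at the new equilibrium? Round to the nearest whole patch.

Balance c(1−p*) = e gives e = 0.664×(1 − 0.85700) = 0.09495.
New p* = 1 − e/c = 1 − 0.05412/0.66400 = 0.91849.
Expected occupied = 420 × 0.91849 = 385.77 ≈ 386.

386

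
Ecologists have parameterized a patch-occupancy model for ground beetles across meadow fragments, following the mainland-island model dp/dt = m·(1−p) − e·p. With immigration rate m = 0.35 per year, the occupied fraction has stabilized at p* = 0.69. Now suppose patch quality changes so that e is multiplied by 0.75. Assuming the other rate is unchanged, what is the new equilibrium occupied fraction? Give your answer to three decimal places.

0.748

Balance m(1−p*) = e·p* gives e = m(1−p*)/p* = 0.35×0.31000/0.69000 = 0.15725.
New p* = m/(m+e) = 0.35000/(0.35000+0.11794) = 0.74796.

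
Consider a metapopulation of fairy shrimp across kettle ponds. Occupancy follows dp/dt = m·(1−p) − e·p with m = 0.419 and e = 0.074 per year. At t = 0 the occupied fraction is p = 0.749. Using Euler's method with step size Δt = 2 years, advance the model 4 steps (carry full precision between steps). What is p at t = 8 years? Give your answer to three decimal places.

Update rule: p ← p + [m·(1−p) − e·p]·Δt with Δt = 2.
  1  |  dp/dt·Δt = +0.099486  |  p_1 = 0.848486
  2  |  dp/dt·Δt = +0.001393  |  p_2 = 0.849879
  3  |  dp/dt·Δt = +0.000019  |  p_3 = 0.849898
  4  |  dp/dt·Δt = +0.000000  |  p_4 = 0.849899

0.850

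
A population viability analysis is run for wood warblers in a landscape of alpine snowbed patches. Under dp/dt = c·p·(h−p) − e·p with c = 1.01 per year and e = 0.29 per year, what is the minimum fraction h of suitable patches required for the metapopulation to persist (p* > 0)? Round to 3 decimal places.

0.287

p* = h − e/c is positive only when h > e/c.
h_min = e/c = 0.29/1.01 = 0.2871.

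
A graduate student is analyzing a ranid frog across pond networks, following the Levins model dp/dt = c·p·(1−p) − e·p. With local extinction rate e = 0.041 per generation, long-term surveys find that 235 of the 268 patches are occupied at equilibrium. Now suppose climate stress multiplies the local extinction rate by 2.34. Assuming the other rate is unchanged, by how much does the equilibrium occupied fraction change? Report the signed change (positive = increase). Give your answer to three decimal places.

-0.165

Observed p* = 235/268 = 0.87687.
Balance c(1−p*) = e gives c = e/(1 − 0.87687) = 0.041/0.12313 = 0.33298.
New p* = 1 − e/c = 1 − 0.09594/0.33298 = 0.71187.
Δp* = 0.71187 − 0.87687 = -0.16500.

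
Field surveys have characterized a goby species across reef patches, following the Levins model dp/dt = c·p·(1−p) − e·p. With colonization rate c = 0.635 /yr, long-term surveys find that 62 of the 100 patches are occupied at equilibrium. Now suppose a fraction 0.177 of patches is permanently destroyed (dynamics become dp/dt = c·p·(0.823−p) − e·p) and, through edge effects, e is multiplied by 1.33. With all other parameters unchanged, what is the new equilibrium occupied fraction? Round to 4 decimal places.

0.3176

Observed p* = 62/100 = 0.62000.
Balance c(1−p*) = e gives e = 0.635×(1 − 0.62000) = 0.24130.
New p* = 0.823 − e/c = 0.823 − 0.32093/0.63500 = 0.31760.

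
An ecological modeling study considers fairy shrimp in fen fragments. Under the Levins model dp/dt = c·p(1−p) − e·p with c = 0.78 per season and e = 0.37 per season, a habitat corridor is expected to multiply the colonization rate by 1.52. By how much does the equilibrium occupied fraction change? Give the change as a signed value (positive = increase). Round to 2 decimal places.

0.16

Before: p* = 1 − 0.37/0.78 = 0.5256.
After the change, c = 1.1856, e = 0.37, so p* = 1 − 0.37/1.1856 = 0.6879.
Δp* = 0.6879 − 0.5256 = +0.1623.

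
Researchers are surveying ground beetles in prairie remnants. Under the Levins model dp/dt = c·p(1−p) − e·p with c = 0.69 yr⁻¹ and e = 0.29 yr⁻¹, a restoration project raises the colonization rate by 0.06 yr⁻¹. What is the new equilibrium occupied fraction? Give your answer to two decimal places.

0.61

Before: p* = 1 − 0.29/0.69 = 0.5797.
After the change, c = 0.75, e = 0.29, so p* = 1 − 0.29/0.75 = 0.6133.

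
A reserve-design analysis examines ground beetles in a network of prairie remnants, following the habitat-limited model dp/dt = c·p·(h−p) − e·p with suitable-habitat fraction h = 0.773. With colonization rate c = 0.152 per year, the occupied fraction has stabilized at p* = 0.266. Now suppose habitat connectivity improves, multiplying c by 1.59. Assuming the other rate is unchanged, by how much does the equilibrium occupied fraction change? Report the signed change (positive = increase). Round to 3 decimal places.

Balance c(h−p*) = e gives e = 0.152×(0.773 − 0.26600) = 0.07706.
New p* = 0.773 − e/c = 0.773 − 0.07706/0.24168 = 0.45415.
Δp* = 0.45415 − 0.26600 = +0.18815.

0.188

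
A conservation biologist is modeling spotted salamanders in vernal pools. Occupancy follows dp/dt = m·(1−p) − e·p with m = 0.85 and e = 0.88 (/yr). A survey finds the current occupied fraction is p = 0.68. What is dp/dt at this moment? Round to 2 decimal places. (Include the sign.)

-0.33

Colonization term: m·(1−p) = 0.85×0.3200 = 0.27200.
Extinction term: e·p = 0.59840.
dp/dt = 0.27200 − 0.59840 = -0.32640.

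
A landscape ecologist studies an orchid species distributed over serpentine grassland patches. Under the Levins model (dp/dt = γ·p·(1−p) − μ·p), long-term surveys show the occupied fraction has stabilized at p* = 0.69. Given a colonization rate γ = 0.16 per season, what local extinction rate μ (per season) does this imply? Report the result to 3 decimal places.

At equilibrium γ(1−p*) = μ.
μ = 0.16 × (1 − 0.69) = 0.16 × 0.3100 = 0.0496.

0.050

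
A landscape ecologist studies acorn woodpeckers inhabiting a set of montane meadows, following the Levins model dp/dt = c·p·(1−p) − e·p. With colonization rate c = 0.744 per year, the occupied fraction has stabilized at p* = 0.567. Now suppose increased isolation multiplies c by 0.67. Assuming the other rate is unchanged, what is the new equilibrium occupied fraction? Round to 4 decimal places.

0.3537

Balance c(1−p*) = e gives e = 0.744×(1 − 0.56700) = 0.32215.
New p* = 1 − e/c = 1 − 0.32215/0.49848 = 0.35374.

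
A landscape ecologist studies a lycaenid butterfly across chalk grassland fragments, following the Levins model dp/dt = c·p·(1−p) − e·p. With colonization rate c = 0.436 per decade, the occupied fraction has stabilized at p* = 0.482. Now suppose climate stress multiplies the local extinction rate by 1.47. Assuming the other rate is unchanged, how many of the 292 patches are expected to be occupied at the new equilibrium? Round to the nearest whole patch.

70

Balance c(1−p*) = e gives e = 0.436×(1 − 0.48200) = 0.22585.
New p* = 1 − e/c = 1 − 0.33200/0.43600 = 0.23853.
Expected occupied = 292 × 0.23853 = 69.65 ≈ 70.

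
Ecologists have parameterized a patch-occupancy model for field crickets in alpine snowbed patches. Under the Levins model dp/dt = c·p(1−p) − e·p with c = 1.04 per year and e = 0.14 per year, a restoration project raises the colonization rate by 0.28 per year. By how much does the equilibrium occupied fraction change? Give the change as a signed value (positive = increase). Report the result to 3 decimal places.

Before: p* = 1 − 0.14/1.04 = 0.8654.
After the change, c = 1.32, e = 0.14, so p* = 1 − 0.14/1.32 = 0.8939.
Δp* = 0.8939 − 0.8654 = +0.0286.

0.029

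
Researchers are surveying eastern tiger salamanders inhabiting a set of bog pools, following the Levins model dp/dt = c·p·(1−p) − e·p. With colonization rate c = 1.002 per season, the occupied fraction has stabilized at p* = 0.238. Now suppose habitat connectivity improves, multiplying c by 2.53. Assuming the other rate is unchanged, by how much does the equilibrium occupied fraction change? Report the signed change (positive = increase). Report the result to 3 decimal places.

Balance c(1−p*) = e gives e = 1.002×(1 − 0.23800) = 0.76352.
New p* = 1 − e/c = 1 − 0.76352/2.53506 = 0.69882.
Δp* = 0.69882 − 0.23800 = +0.46082.

0.461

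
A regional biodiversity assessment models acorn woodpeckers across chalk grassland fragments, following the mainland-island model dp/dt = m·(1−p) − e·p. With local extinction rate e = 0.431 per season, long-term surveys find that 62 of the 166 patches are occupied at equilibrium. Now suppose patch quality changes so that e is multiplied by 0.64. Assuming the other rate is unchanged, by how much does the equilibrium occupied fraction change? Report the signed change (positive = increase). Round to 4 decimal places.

Observed p* = 62/166 = 0.37349.
Balance m(1−p*) = e·p* gives m = e·p*/(1−p*) = 0.431×0.37349/0.62651 = 0.25694.
New p* = m/(m+e) = 0.25694/(0.25694+0.27584) = 0.48226.
Δp* = 0.48226 − 0.37349 = +0.10877.

0.1088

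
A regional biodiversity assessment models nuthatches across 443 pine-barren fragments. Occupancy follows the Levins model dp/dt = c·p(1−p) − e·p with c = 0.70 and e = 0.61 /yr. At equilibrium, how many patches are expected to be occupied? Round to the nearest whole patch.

57

p* = 1 − e/c = 1 − 0.61/0.70 = 0.1286.
Expected occupied patches = N × p* = 443 × 0.1286 = 56.96 ≈ 57.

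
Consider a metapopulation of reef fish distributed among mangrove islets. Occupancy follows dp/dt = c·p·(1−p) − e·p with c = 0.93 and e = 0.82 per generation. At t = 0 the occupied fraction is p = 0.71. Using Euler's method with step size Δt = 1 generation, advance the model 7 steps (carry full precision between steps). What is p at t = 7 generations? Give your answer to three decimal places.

Update rule: p ← p + [c·p·(1−p) − e·p]·Δt with Δt = 1.
p: 0.71000 → 0.31929  (Δp = -0.39071)
p: 0.31929 → 0.25960  (Δp = -0.05969)
p: 0.25960 → 0.22548  (Δp = -0.03412)
p: 0.22548 → 0.20300  (Δp = -0.02248)
p: 0.20300 → 0.18701  (Δp = -0.01599)
p: 0.18701 → 0.17505  (Δp = -0.01195)
p: 0.17505 → 0.16581  (Δp = -0.00924)

0.166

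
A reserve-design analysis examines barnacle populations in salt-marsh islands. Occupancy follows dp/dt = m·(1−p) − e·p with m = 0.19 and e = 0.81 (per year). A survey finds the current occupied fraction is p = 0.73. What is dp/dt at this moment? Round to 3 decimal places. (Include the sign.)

Colonization term: m·(1−p) = 0.19×0.2700 = 0.05130.
Extinction term: e·p = 0.59130.
dp/dt = 0.05130 − 0.59130 = -0.54000.

-0.540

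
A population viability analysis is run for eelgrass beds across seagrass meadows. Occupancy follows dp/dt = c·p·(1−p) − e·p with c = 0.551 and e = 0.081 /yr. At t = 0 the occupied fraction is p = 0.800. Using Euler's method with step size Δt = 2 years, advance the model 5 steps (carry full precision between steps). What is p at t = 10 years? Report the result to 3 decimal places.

Update rule: p ← p + [c·p·(1−p) − e·p]·Δt with Δt = 2.
t = 2: p = 0.80000 + (+0.04672) = 0.84672
t = 4: p = 0.84672 + (+0.00585) = 0.85257
t = 6: p = 0.85257 + (+0.00039) = 0.85297
t = 8: p = 0.85297 + (+0.00002) = 0.85299
t = 10: p = 0.85299 + (+0.00000) = 0.85299

0.853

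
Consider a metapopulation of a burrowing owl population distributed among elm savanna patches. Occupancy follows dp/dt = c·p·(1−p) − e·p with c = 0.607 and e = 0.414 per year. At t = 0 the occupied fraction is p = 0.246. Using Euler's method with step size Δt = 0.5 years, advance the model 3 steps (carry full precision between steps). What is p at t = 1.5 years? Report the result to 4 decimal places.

0.2612

Update rule: p ← p + [c·p·(1−p) − e·p]·Δt with Δt = 0.5.
t = 0.5: p = 0.24600 + (+0.00537) = 0.25137
t = 1: p = 0.25137 + (+0.00508) = 0.25645
t = 1.5: p = 0.25645 + (+0.00479) = 0.26124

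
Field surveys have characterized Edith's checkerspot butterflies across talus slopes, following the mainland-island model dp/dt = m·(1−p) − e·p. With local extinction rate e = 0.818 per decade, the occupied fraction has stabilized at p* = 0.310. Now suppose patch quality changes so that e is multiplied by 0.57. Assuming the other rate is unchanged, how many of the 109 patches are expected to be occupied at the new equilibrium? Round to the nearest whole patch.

Balance m(1−p*) = e·p* gives m = e·p*/(1−p*) = 0.818×0.31000/0.69000 = 0.36751.
New p* = m/(m+e) = 0.36751/(0.36751+0.46626) = 0.44078.
Expected occupied = 109 × 0.44078 = 48.05 ≈ 48.

48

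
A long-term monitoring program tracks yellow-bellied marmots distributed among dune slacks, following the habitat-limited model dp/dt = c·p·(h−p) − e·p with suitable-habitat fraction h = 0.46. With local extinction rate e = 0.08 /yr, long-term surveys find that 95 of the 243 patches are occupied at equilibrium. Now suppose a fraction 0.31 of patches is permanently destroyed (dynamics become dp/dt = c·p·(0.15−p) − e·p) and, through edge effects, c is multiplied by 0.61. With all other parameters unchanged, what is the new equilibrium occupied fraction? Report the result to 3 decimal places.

Observed p* = 95/243 = 0.39095.
Balance c(h−p*) = e gives c = e/(0.46 − 0.39095) = 0.08/0.06905 = 1.15858.
New p* = 0.15 − e/c = 0.15 − 0.08000/0.70673 = 0.03680.

0.037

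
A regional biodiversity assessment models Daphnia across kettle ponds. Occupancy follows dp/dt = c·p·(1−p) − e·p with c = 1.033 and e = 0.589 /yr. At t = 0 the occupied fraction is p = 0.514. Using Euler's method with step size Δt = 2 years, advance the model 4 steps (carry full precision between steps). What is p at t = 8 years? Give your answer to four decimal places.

0.4298

Update rule: p ← p + [c·p·(1−p) − e·p]·Δt with Δt = 2.
p: 0.51400 → 0.42460  (Δp = -0.08940)
p: 0.42460 → 0.42918  (Δp = +0.00457)
p: 0.42918 → 0.42974  (Δp = +0.00057)
p: 0.42974 → 0.42981  (Δp = +0.00006)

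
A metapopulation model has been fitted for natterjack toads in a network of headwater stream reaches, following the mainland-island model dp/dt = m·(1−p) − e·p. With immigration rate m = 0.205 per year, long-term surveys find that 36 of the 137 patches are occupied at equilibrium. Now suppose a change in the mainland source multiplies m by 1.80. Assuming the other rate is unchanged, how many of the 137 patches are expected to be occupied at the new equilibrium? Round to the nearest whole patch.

54

Observed p* = 36/137 = 0.26277.
Balance m(1−p*) = e·p* gives e = m(1−p*)/p* = 0.205×0.73723/0.26277 = 0.57515.
New p* = m/(m+e) = 0.36900/(0.36900+0.57515) = 0.39083.
Expected occupied = 137 × 0.39083 = 53.54 ≈ 54.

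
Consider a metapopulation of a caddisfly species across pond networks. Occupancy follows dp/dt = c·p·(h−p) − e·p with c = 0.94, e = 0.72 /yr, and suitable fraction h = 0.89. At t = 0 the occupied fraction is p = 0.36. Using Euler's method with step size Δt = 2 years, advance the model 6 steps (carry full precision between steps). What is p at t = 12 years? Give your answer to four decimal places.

Update rule: p ← p + [c·p·(h−p) − e·p]·Δt with Δt = 2.
  1  |  dp/dt·Δt = -0.159696  |  p_1 = 0.200304
  2  |  dp/dt·Δt = -0.028718  |  p_2 = 0.171586
  3  |  dp/dt·Δt = -0.015337  |  p_3 = 0.156249
  4  |  dp/dt·Δt = -0.009461  |  p_4 = 0.146789
  5  |  dp/dt·Δt = -0.006277  |  p_5 = 0.140512
  6  |  dp/dt·Δt = -0.004350  |  p_6 = 0.136161

0.1362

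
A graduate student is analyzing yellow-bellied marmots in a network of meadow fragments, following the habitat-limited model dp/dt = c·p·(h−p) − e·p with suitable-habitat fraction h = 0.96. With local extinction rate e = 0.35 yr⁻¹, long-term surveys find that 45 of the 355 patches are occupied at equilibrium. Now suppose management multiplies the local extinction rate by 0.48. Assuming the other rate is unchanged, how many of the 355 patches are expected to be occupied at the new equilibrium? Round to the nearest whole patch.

Observed p* = 45/355 = 0.12676.
Balance c(h−p*) = e gives c = e/(0.96 − 0.12676) = 0.35/0.83324 = 0.42005.
New p* = 0.96 − e/c = 0.96 − 0.16800/0.42005 = 0.56005.
Expected occupied = 355 × 0.56005 = 198.82 ≈ 199.

199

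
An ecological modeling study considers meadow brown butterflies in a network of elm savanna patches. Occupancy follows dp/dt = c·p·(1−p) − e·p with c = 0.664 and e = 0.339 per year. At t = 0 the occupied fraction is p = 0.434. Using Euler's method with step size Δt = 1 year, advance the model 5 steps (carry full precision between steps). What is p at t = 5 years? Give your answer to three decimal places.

Update rule: p ← p + [c·p·(1−p) − e·p]·Δt with Δt = 1.
p: 0.43400 → 0.44998  (Δp = +0.01598)
p: 0.44998 → 0.46178  (Δp = +0.01180)
p: 0.46178 → 0.47026  (Δp = +0.00849)
p: 0.47026 → 0.47626  (Δp = +0.00599)
p: 0.47626 → 0.48043  (Δp = +0.00417)

0.480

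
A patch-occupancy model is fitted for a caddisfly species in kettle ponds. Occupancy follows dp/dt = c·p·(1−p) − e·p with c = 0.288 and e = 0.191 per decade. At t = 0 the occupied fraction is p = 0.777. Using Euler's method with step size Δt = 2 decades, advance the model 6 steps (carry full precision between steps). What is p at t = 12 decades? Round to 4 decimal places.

0.3865

Update rule: p ← p + [c·p·(1−p) − e·p]·Δt with Δt = 2.
  1  |  dp/dt·Δt = -0.197010  |  p_1 = 0.579990
  2  |  dp/dt·Δt = -0.081242  |  p_2 = 0.498748
  3  |  dp/dt·Δt = -0.046523  |  p_3 = 0.452226
  4  |  dp/dt·Δt = -0.030065  |  p_4 = 0.422161
  5  |  dp/dt·Δt = -0.020755  |  p_5 = 0.401405
  6  |  dp/dt·Δt = -0.014936  |  p_6 = 0.386469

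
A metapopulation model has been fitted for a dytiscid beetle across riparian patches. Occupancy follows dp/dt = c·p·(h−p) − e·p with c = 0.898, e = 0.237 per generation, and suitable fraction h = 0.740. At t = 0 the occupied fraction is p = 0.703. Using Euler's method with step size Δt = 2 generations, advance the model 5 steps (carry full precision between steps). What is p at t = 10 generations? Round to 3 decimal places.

0.476

Update rule: p ← p + [c·p·(h−p) − e·p]·Δt with Δt = 2.
step 1: Δp = -0.28651, p = 0.41649
step 2: Δp = +0.04457, p = 0.46107
step 3: Δp = +0.01243, p = 0.47350
step 4: Δp = +0.00220, p = 0.47569
step 5: Δp = +0.00033, p = 0.47602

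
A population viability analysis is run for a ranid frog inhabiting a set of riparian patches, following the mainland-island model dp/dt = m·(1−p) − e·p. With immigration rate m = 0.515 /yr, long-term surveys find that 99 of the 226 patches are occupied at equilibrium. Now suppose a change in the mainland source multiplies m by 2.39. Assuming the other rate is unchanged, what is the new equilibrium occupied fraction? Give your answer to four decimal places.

0.6507

Observed p* = 99/226 = 0.43805.
Balance m(1−p*) = e·p* gives e = m(1−p*)/p* = 0.515×0.56195/0.43805 = 0.66066.
New p* = m/(m+e) = 1.23085/(1.23085+0.66066) = 0.65072.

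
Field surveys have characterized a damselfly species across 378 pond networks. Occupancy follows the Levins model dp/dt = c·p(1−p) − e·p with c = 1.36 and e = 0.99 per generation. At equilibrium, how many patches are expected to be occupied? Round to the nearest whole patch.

103

p* = 1 − e/c = 1 − 0.99/1.36 = 0.2721.
Expected occupied patches = N × p* = 378 × 0.2721 = 102.84 ≈ 103.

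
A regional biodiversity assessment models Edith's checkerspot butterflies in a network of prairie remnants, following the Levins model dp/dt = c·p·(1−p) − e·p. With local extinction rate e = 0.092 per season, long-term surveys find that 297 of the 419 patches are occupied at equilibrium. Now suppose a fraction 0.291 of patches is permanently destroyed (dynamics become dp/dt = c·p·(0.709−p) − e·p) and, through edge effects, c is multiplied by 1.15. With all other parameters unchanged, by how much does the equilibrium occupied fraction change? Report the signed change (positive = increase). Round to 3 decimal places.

-0.253

Observed p* = 297/419 = 0.70883.
Balance c(1−p*) = e gives c = e/(1 − 0.70883) = 0.092/0.29117 = 0.31597.
New p* = 0.709 − e/c = 0.709 − 0.09200/0.36337 = 0.45581.
Δp* = 0.45581 − 0.70883 = -0.25302.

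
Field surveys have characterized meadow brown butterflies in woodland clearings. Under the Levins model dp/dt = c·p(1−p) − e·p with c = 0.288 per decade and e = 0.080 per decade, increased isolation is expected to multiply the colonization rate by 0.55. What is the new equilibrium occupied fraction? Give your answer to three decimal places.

Before: p* = 1 − 0.080/0.288 = 0.7222.
After the change, c = 0.1584, e = 0.08, so p* = 1 − 0.08/0.1584 = 0.4949.

0.495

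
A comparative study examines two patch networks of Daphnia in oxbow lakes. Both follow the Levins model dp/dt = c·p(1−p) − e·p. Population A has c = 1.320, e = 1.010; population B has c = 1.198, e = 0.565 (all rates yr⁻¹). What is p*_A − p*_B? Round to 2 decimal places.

A: p*_A = 1 − 1.010/1.320 = 0.2348.
B: p*_B = 1 − 0.565/1.198 = 0.5284.
p*_A − p*_B = 0.2348 − 0.5284 = -0.2935.

-0.29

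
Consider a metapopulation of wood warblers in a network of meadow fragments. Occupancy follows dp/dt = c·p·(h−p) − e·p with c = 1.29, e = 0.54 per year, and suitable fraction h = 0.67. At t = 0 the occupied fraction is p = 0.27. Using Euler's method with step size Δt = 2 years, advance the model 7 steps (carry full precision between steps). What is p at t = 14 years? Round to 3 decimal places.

0.251

Update rule: p ← p + [c·p·(h−p) − e·p]·Δt with Δt = 2.
p: 0.27000 → 0.25704  (Δp = -0.01296)
p: 0.25704 → 0.25330  (Δp = -0.00374)
p: 0.25330 → 0.25205  (Δp = -0.00124)
p: 0.25205 → 0.25163  (Δp = -0.00043)
p: 0.25163 → 0.25148  (Δp = -0.00015)
p: 0.25148 → 0.25142  (Δp = -0.00005)
p: 0.25142 → 0.25141  (Δp = -0.00002)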